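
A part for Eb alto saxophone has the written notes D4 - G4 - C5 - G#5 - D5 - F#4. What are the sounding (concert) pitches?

The Eb alto saxophone sounds a major sixth below written, so transpose each written note down a major sixth.
D4 becomes F3
G4 becomes Bb3
C5 becomes Eb4
G#5 becomes B4
D5 becomes F4
F#4 becomes A3

F3 Bb3 Eb4 B4 F4 A3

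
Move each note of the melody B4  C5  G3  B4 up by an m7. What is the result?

A5 Bb5 F4 A5

B4 becomes A5
C5 becomes Bb5
G3 becomes F4
B4 becomes A5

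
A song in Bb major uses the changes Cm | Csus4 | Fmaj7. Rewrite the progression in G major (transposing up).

Bb major up to G major is a major sixth; each chord root moves by that interval while the quality stays the same.
Cm: root C up a major sixth → A, giving Am.
Csus4: root C up a major sixth → A, giving Asus4.
Fmaj7: root F up a major sixth → D, giving Dmaj7.

Am Asus4 Dmaj7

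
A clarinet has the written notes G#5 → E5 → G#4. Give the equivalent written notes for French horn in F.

B#5 G#5 B#4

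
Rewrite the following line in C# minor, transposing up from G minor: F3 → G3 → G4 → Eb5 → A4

From G up to C# is an augmented fourth; apply that to each pitch.
F3 -> B3
G3 -> C#4
G4 -> C#5
Eb5 -> A5
A4 -> D#5

B3 C#4 C#5 A5 D#5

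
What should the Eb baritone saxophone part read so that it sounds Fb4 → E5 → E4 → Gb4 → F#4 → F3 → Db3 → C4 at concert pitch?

Db6 C#7 C#6 Eb6 D#6 D5 Bb4 A5

The Eb baritone saxophone sounds a major thirteenth below written, so the written part must be a major thirteenth above concert — transpose each note up.
Fb4 becomes Db6
E5 becomes C#7
E4 becomes C#6
Gb4 becomes Eb6
F#4 becomes D#6
F3 becomes D5
Db3 becomes Bb4
C4 becomes A5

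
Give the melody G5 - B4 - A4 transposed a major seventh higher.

G5: a seventh up reaches F, and 11 semitones makes it F#6.
B4: a seventh up reaches A, and 11 semitones makes it A#5.
A4: a seventh up reaches G, and 11 semitones makes it G#5.

F#6 A#5 G#5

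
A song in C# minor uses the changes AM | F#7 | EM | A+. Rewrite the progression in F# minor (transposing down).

C# minor down to F# minor is a perfect fifth; each chord root moves by that interval while the quality stays the same.
AM: root A down a perfect fifth → D, giving DM.
F#7: root F# down a perfect fifth → B, giving B7.
EM: root E down a perfect fifth → A, giving AM.
A+: root A down a perfect fifth → D, giving D+.

DM B7 AM D+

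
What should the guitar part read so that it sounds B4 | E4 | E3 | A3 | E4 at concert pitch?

B5 E5 E4 A4 E5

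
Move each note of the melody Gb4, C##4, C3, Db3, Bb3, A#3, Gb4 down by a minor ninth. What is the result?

Gb4 becomes F3
C##4 becomes B##2
C3 becomes B1
Db3 becomes C2
Bb3 becomes A2
A#3 becomes G##2
Gb4 becomes F3

F3 B##2 B1 C2 A2 G##2 F3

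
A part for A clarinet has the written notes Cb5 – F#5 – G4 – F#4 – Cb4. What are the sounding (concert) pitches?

Ab4 D#5 E4 D#4 Ab3

The A clarinet sounds a minor third below written, so transpose each written note down a minor third.
Cb5 → Ab4
F#5 → D#5
G4 → E4
F#4 → D#4
Cb4 → Ab3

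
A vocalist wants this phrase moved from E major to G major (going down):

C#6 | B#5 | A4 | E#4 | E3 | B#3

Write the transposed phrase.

E5 D#5 C4 G#3 G2 D#3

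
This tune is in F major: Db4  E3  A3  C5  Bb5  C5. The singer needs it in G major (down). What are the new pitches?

F major to G major down is a minor seventh, so every note moves down by that interval.
Db4 to Eb3
E3 to F#2
A3 to B2
C5 to D4
Bb5 to C5
C5 to D4

Eb3 F#2 B2 D4 C5 D4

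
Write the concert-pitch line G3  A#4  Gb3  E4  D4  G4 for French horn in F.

D4 E#5 Db4 B4 A4 D5

Written C4 sounds as F3 on the French horn in F, so concert pitches are written a perfect fifth up.
G3 to D4
A#4 to E#5
Gb3 to Db4
E4 to B4
D4 to A4
G4 to D5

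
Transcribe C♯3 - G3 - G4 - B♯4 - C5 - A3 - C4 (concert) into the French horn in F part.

G#3 D4 D5 F##5 G5 E4 G4

Written C4 sounds as F3 on the French horn in F, so concert pitches are written a perfect fifth up.
C#3 to G#3
G3 to D4
G4 to D5
B#4 to F##5
C5 to G5
A3 to E4
C4 to G4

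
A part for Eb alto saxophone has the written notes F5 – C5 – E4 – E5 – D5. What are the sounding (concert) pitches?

Written C4 on the Eb alto saxophone sounds as Eb3, a major sixth lower; apply that shift to every note.
F5 → Ab4
C5 → Eb4
E4 → G3
E5 → G4
D5 → F4

Ab4 Eb4 G3 G4 F4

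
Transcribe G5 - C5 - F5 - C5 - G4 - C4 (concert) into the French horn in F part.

The French horn in F sounds a perfect fifth below written, so the written part must be a perfect fifth above concert — transpose each note up.
G5 to D6
C5 to G5
F5 to C6
C5 to G5
G4 to D5
C4 to G4

D6 G5 C6 G5 D5 G4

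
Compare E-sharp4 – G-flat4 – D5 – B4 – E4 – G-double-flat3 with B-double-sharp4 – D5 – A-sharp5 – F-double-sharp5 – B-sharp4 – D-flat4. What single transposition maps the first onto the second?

Take the first pair: E#4 → B##4. E to B spans 5 letter names, so the interval is some kind of fifth.
E#4 to B##4 is 8 semitones, which makes it an augmented fifth; the second version is higher, so the direction is up.
Checking another pair — Gbb3 → Db4 — gives the same interval.

up an augmented fifth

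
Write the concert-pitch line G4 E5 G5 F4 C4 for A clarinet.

Bb4 G5 Bb5 Ab4 Eb4

The A clarinet sounds a minor third below written, so the written part must be a minor third above concert — transpose each note up.
G4 → Bb4
E5 → G5
G5 → Bb5
F4 → Ab4
C4 → Eb4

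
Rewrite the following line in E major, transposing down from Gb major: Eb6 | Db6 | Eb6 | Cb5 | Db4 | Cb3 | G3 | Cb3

C#6 B5 C#6 A4 B3 A2 E#3 A2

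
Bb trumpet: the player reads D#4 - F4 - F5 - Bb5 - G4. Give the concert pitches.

The Bb trumpet sounds a major second below written, so transpose each written note down a major second.
D#4 becomes C#4
F4 becomes Eb4
F5 becomes Eb5
Bb5 becomes Ab5
G4 becomes F4

C#4 Eb4 Eb5 Ab5 F4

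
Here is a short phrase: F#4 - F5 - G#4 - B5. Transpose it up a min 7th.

A minor seventh up from F#4 gives E5.
A minor seventh up from F5 gives Eb6.
G#4 up a minor seventh is F#5.
B5 up a minor seventh is A6.

E5 Eb6 F#5 A6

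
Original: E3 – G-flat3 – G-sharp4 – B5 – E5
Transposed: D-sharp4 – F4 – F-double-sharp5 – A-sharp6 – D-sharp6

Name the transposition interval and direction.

From E3 to D#4 is 7 letter names — a seventh of some quality.
E3 to D#4 is 11 semitones, which makes it a major seventh; the second version is higher, so the direction is up.
Checking another pair — E5 → D#6 — gives the same interval.

up a major seventh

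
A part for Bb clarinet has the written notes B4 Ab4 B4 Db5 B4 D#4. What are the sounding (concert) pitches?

A4 Gb4 A4 Cb5 A4 C#4

The Bb clarinet sounds a major second below written, so transpose each written note down a major second.
B4 gives A4
Ab4 gives Gb4
B4 gives A4
Db5 gives Cb5
B4 gives A4
D#4 gives C#4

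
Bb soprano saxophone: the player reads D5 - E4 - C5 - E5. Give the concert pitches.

C5 D4 Bb4 D5

The Bb soprano saxophone sounds a major second below written, so transpose each written note down a major second.
D5 gives C5
E4 gives D4
C5 gives Bb4
E5 gives D5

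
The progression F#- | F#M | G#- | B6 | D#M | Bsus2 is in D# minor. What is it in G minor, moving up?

Bb- BbM C- Eb6 GM Ebsus2

D# minor up to G minor is a diminished fourth; each chord root moves by that interval while the quality stays the same.
F#-: root F# up a diminished fourth → Bb, giving Bb-.
F#M: root F# up a diminished fourth → Bb, giving BbM.
G#-: root G# up a diminished fourth → C, giving C-.
B6: root B up a diminished fourth → Eb, giving Eb6.
D#M: root D# up a diminished fourth → G, giving GM.
Bsus2: root B up a diminished fourth → Eb, giving Ebsus2.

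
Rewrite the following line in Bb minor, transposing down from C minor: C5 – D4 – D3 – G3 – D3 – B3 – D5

From C down to Bb is a major second; apply that to each pitch.
C5 -> Bb4
D4 -> C4
D3 -> C3
G3 -> F3
D3 -> C3
B3 -> A3
D5 -> C5

Bb4 C4 C3 F3 C3 A3 C5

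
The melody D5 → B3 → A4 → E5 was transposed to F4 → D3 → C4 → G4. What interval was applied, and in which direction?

down a major sixth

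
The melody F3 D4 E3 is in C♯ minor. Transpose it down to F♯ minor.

Bb2 G3 A2

C♯ minor to F♯ minor down is a perfect fifth, so every note moves down by that interval.
F3 -> Bb2
D4 -> G3
E3 -> A2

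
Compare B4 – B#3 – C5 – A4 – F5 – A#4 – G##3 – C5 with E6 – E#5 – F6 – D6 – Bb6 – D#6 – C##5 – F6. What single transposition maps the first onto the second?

From B4 to E6 is 11 letter names — an eleventh of some quality.
B4 to E6 is 17 semitones, which makes it a perfect eleventh; the second version is higher, so the direction is up.
Checking another pair — C5 → F6 — gives the same interval.

up a perfect eleventh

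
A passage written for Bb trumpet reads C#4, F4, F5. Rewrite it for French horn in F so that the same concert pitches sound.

F#4 Bb4 Bb5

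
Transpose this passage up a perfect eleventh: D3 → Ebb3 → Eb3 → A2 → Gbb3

A perfect eleventh up from D3 gives G4.
Ebb3 up a perfect eleventh is Abb4.
A perfect eleventh up from Eb3 gives Ab4.
A2: an eleventh up reaches D, and 17 semitones makes it D4.
Gbb3 up a perfect eleventh is Cbb5.

G4 Abb4 Ab4 D4 Cbb5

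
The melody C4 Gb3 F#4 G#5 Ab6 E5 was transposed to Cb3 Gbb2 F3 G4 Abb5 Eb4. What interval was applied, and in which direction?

down an augmented octave

Take the first pair: C4 → Cb3. C to C spans 8 letter names, so the interval is some kind of octave.
Cb3 to C4 is 13 semitones, which makes it an augmented octave; the second version is lower, so the direction is down.
Checking another pair — E5 → Eb4 — gives the same interval.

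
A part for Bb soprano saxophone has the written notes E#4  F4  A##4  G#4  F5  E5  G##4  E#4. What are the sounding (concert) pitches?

D#4 Eb4 G##4 F#4 Eb5 D5 F##4 D#4

The Bb soprano saxophone sounds a major second below written, so transpose each written note down a major second.
E#4 → D#4
F4 → Eb4
A##4 → G##4
G#4 → F#4
F5 → Eb5
E5 → D5
G##4 → F##4
E#4 → D#4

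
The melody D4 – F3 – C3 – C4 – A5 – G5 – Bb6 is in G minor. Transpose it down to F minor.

C4 Eb3 Bb2 Bb3 G5 F5 Ab6

From G down to F is a major second; apply that to each pitch.
D4 → C4
F3 → Eb3
C3 → Bb2
C4 → Bb3
A5 → G5
G5 → F5
Bb6 → Ab6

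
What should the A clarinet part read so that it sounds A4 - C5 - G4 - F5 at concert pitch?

The A clarinet sounds a minor third below written, so the written part must be a minor third above concert — transpose each note up.
A4 -> C5
C5 -> Eb5
G4 -> Bb4
F5 -> Ab5

C5 Eb5 Bb4 Ab5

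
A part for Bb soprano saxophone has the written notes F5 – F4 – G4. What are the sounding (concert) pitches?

Eb5 Eb4 F4

The Bb soprano saxophone sounds a major second below written, so transpose each written note down a major second.
F5 gives Eb5
F4 gives Eb4
G4 gives F4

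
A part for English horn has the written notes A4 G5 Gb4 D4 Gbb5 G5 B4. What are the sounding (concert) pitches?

D4 C5 Cb4 G3 Cbb5 C5 E4

Written C4 on the English horn sounds as F3, a perfect fifth lower; apply that shift to every note.
A4 to D4
G5 to C5
Gb4 to Cb4
D4 to G3
Gbb5 to Cbb5
G5 to C5
B4 to E4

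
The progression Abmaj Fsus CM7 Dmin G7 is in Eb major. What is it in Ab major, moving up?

Dbmaj Bbsus FM7 Gmin C7

Eb major up to Ab major is a perfect fourth; each chord root moves by that interval while the quality stays the same.
Abmaj: root Ab up a perfect fourth → Db, giving Dbmaj.
Fsus: root F up a perfect fourth → Bb, giving Bbsus.
CM7: root C up a perfect fourth → F, giving FM7.
Dmin: root D up a perfect fourth → G, giving Gmin.
G7: root G up a perfect fourth → C, giving C7.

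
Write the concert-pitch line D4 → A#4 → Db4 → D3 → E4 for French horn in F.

Written C4 sounds as F3 on the French horn in F, so concert pitches are written a perfect fifth up.
D4 to A4
A#4 to E#5
Db4 to Ab4
D3 to A3
E4 to B4

A4 E#5 Ab4 A3 B4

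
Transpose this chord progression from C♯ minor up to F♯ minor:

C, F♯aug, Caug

F Baug Faug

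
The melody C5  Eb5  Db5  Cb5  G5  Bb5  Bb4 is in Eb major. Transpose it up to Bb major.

Eb major to Bb major up is a perfect fifth, so every note moves up by that interval.
C5 → G5
Eb5 → Bb5
Db5 → Ab5
Cb5 → Gb5
G5 → D6
Bb5 → F6
Bb4 → F5

G5 Bb5 Ab5 Gb5 D6 F6 F5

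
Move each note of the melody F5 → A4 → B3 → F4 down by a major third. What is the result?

Db5 F4 G3 Db4

A major third down from F5 gives Db5.
A4 down a major third is F4.
B3: a third down reaches G, and 4 semitones makes it G3.
F4 down a major third is Db4.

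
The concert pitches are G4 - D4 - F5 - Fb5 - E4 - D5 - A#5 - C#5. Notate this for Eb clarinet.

E4 B3 D5 Db5 C#4 B4 F##5 A#4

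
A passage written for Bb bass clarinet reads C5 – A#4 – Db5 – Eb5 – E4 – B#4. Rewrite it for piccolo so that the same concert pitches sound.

First find concert pitch: the Bb bass clarinet sounds a major ninth below written, so C5 A#4 Db5 Eb5 E4 B#4 sounds Bb3 G#3 Cb4 Db4 D3 A#3.
Then write for piccolo: it sounds a perfect octave above written, so the part must be a perfect octave below concert.
Bb3 → Bb2
G#3 → G#2
Cb4 → Cb3
Db4 → Db3
D3 → D2
A#3 → A#2

Bb2 G#2 Cb3 Db3 D2 A#2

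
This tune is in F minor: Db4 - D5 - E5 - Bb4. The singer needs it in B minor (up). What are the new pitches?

G4 G#5 A#5 E5

F minor to B minor up is an augmented fourth, so every note moves up by that interval.
Db4 → G4
D5 → G#5
E5 → A#5
Bb4 → E5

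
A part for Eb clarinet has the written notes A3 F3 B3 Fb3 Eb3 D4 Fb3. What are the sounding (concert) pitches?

The Eb clarinet sounds a minor third above written, so transpose each written note up a minor third.
A3 to C4
F3 to Ab3
B3 to D4
Fb3 to Abb3
Eb3 to Gb3
D4 to F4
Fb3 to Abb3

C4 Ab3 D4 Abb3 Gb3 F4 Abb3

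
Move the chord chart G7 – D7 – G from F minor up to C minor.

D7 A7 D

F minor up to C minor is a perfect fifth; each chord root moves by that interval while the quality stays the same.
G7: root G up a perfect fifth → D, giving D7.
D7: root D up a perfect fifth → A, giving A7.
G: root G up a perfect fifth → D, giving D.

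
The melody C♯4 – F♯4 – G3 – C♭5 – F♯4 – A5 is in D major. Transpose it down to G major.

F#3 B3 C3 Fb4 B3 D5

From D down to G is a perfect fifth; apply that to each pitch.
C#4 -> F#3
F#4 -> B3
G3 -> C3
Cb5 -> Fb4
F#4 -> B3
A5 -> D5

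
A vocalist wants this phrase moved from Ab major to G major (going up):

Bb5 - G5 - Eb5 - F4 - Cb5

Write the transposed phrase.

From Ab up to G is a major seventh; apply that to each pitch.
Bb5 to A6
G5 to F#6
Eb5 to D6
F4 to E5
Cb5 to Bb5

A6 F#6 D6 E5 Bb5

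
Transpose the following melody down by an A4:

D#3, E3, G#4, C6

A2 Bb2 D4 Gb5

D#3 gives A2
E3 gives Bb2
G#4 gives D4
C6 gives Gb5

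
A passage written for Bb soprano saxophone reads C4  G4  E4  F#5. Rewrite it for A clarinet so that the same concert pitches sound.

Db4 Ab4 F4 G5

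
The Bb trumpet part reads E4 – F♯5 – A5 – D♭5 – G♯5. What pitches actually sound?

Written C4 on the Bb trumpet sounds as Bb3, a major second lower; apply that shift to every note.
E4 becomes D4
F#5 becomes E5
A5 becomes G5
Db5 becomes Cb5
G#5 becomes F#5

D4 E5 G5 Cb5 F#5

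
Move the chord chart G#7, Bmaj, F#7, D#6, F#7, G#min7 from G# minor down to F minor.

F7 Abmaj Eb7 C6 Eb7 Fmin7

G# minor down to F minor is an augmented second; each chord root moves by that interval while the quality stays the same.
G#7: root G# down an augmented second → F, giving F7.
Bmaj: root B down an augmented second → Ab, giving Abmaj.
F#7: root F# down an augmented second → Eb, giving Eb7.
D#6: root D# down an augmented second → C, giving C6.
F#7: root F# down an augmented second → Eb, giving Eb7.
G#min7: root G# down an augmented second → F, giving Fmin7.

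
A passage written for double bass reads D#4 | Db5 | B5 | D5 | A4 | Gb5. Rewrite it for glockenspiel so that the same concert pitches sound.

D#1 Db2 B2 D2 A1 Gb2

First find concert pitch: the double bass sounds a perfect octave below written, so D#4 Db5 B5 D5 A4 Gb5 sounds D#3 Db4 B4 D4 A3 Gb4.
Then write for glockenspiel: it sounds a perfect fifteenth above written, so the part must be a perfect fifteenth below concert.
D#3 → D#1
Db4 → Db2
B4 → B2
D4 → D2
A3 → A1
Gb4 → Gb2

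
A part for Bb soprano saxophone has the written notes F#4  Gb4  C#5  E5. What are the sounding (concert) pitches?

The Bb soprano saxophone sounds a major second below written, so transpose each written note down a major second.
F#4 becomes E4
Gb4 becomes Fb4
C#5 becomes B4
E5 becomes D5

E4 Fb4 B4 D5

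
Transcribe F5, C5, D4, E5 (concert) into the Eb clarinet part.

D5 A4 B3 C#5

Written C4 sounds as Eb4 on the Eb clarinet, so concert pitches are written a minor third down.
F5 -> D5
C5 -> A4
D4 -> B3
E5 -> C#5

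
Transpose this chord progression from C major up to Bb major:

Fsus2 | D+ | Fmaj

Ebsus2 C+ Ebmaj

C major up to Bb major is a minor seventh; each chord root moves by that interval while the quality stays the same.
Fsus2: root F up a minor seventh → Eb, giving Ebsus2.
D+: root D up a minor seventh → C, giving C+.
Fmaj: root F up a minor seventh → Eb, giving Ebmaj.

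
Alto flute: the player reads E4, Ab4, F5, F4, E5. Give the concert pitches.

B3 Eb4 C5 C4 B4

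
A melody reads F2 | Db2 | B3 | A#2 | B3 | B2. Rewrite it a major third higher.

A2 F2 D#4 C##3 D#4 D#3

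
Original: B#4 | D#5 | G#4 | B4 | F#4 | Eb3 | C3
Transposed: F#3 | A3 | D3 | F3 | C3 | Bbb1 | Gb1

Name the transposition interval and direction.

down an augmented eleventh

From B#4 to F#3 is 11 letter names — an eleventh of some quality.
F#3 to B#4 is 18 semitones, which makes it an augmented eleventh; the second version is lower, so the direction is down.
Checking another pair — C3 → Gb1 — gives the same interval.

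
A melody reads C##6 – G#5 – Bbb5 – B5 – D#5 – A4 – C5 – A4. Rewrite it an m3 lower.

C##6 down a minor third is A##5.
G#5 down a minor third is E#5.
Bbb5: a third down reaches G, and 3 semitones makes it Gb5.
B5 down a minor third is G#5.
A minor third down from D#5 gives B#4.
A minor third down from A4 gives F#4.
A minor third down from C5 gives A4.
A4 down a minor third is F#4.

A##5 E#5 Gb5 G#5 B#4 F#4 A4 F#4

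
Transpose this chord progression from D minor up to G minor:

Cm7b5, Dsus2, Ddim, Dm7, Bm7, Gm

Fm7b5 Gsus2 Gdim Gm7 Em7 Cm

D minor up to G minor is a perfect fourth; each chord root moves by that interval while the quality stays the same.
Cm7b5: root C up a perfect fourth → F, giving Fm7b5.
Dsus2: root D up a perfect fourth → G, giving Gsus2.
Ddim: root D up a perfect fourth → G, giving Gdim.
Dm7: root D up a perfect fourth → G, giving Gm7.
Bm7: root B up a perfect fourth → E, giving Em7.
Gm: root G up a perfect fourth → C, giving Cm.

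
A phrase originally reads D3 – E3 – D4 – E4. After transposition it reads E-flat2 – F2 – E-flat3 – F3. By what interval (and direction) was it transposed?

Take the first pair: D3 → Eb2. D to E spans 7 letter names, so the interval is some kind of seventh.
Eb2 to D3 is 11 semitones, which makes it a major seventh; the second version is lower, so the direction is down.
Checking another pair — E4 → F3 — gives the same interval.

down a major seventh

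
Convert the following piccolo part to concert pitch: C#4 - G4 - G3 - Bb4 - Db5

C#5 G5 G4 Bb5 Db6

The piccolo sounds a perfect octave above written, so transpose each written note up a perfect octave.
C#4 to C#5
G4 to G5
G3 to G4
Bb4 to Bb5
Db5 to Db6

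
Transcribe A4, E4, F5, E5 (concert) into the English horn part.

E5 B4 C6 B5

The English horn sounds a perfect fifth below written, so the written part must be a perfect fifth above concert — transpose each note up.
A4 → E5
E4 → B4
F5 → C6
E5 → B5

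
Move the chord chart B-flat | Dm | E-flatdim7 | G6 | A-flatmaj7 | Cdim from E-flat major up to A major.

E G#m Adim7 C#6 Dmaj7 F#dim

E-flat major up to A major is an augmented fourth; each chord root moves by that interval while the quality stays the same.
B-flat: root B-flat up an augmented fourth → E, giving E.
Dm: root D up an augmented fourth → G#, giving G#m.
E-flatdim7: root E-flat up an augmented fourth → A, giving Adim7.
G6: root G up an augmented fourth → C#, giving C#6.
A-flatmaj7: root A-flat up an augmented fourth → D, giving Dmaj7.
Cdim: root C up an augmented fourth → F#, giving F#dim.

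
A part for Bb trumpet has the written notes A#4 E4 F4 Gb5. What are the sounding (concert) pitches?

G#4 D4 Eb4 Fb5

The Bb trumpet sounds a major second below written, so transpose each written note down a major second.
A#4 gives G#4
E4 gives D4
F4 gives Eb4
Gb5 gives Fb5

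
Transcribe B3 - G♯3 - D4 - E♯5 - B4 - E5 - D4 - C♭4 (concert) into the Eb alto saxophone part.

G#4 E#4 B4 C##6 G#5 C#6 B4 Ab4

The Eb alto saxophone sounds a major sixth below written, so the written part must be a major sixth above concert — transpose each note up.
B3 → G#4
G#3 → E#4
D4 → B4
E#5 → C##6
B4 → G#5
E5 → C#6
D4 → B4
Cb4 → Ab4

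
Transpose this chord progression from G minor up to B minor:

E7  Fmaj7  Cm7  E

G minor up to B minor is a major third; each chord root moves by that interval while the quality stays the same.
E7: root E up a major third → G#, giving G#7.
Fmaj7: root F up a major third → A, giving Amaj7.
Cm7: root C up a major third → E, giving Em7.
E: root E up a major third → G#, giving G#.

G#7 Amaj7 Em7 G#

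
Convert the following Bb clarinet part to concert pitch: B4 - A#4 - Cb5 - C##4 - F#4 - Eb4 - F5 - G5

A4 G#4 Bbb4 B#3 E4 Db4 Eb5 F5

Written C4 on the Bb clarinet sounds as Bb3, a major second lower; apply that shift to every note.
B4 to A4
A#4 to G#4
Cb5 to Bbb4
C##4 to B#3
F#4 to E4
Eb4 to Db4
F5 to Eb5
G5 to F5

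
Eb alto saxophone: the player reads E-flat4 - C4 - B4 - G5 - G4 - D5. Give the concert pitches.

Written C4 on the Eb alto saxophone sounds as Eb3, a major sixth lower; apply that shift to every note.
Eb4 becomes Gb3
C4 becomes Eb3
B4 becomes D4
G5 becomes Bb4
G4 becomes Bb3
D5 becomes F4

Gb3 Eb3 D4 Bb4 Bb3 F4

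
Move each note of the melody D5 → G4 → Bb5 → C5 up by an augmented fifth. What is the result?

A#5 D#5 F#6 G#5

D5 gives A#5
G4 gives D#5
Bb5 gives F#6
C5 gives G#5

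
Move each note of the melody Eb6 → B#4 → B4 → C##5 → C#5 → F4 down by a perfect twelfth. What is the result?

A perfect twelfth down from Eb6 gives Ab4.
B#4: a twelfth down reaches E, and 19 semitones makes it E#3.
B4 down a perfect twelfth is E3.
C##5: a twelfth down reaches F, and 19 semitones makes it F##3.
C#5: a twelfth down reaches F, and 19 semitones makes it F#3.
F4 down a perfect twelfth is Bb2.

Ab4 E#3 E3 F##3 F#3 Bb2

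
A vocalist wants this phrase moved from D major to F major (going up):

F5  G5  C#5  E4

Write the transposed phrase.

Ab5 Bb5 E5 G4

From D up to F is a minor third; apply that to each pitch.
F5 becomes Ab5
G5 becomes Bb5
C#5 becomes E5
E4 becomes G4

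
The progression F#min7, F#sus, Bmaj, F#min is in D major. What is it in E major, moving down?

G#min7 G#sus C#maj G#min

D major down to E major is a minor seventh; each chord root moves by that interval while the quality stays the same.
F#min7: root F# down a minor seventh → G#, giving G#min7.
F#sus: root F# down a minor seventh → G#, giving G#sus.
Bmaj: root B down a minor seventh → C#, giving C#maj.
F#min: root F# down a minor seventh → G#, giving G#min.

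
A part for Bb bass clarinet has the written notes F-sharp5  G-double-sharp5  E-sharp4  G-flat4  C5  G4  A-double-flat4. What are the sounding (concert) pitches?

Written C4 on the Bb bass clarinet sounds as Bb2, a major ninth lower; apply that shift to every note.
F#5 gives E4
G##5 gives F##4
E#4 gives D#3
Gb4 gives Fb3
C5 gives Bb3
G4 gives F3
Abb4 gives Gbb3

E4 F##4 D#3 Fb3 Bb3 F3 Gbb3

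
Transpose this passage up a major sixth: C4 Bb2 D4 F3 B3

C4 up a major sixth is A4.
Bb2 up a major sixth is G3.
D4 up a major sixth is B4.
A major sixth up from F3 gives D4.
A major sixth up from B3 gives G#4.

A4 G3 B4 D4 G#4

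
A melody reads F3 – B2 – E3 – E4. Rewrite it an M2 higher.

F3: a second up reaches G, and 2 semitones makes it G3.
B2 up a major second is C#3.
E3 up a major second is F#3.
A major second up from E4 gives F#4.

G3 C#3 F#3 F#4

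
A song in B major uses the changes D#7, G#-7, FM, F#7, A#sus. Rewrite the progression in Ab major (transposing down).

B major down to Ab major is an augmented second; each chord root moves by that interval while the quality stays the same.
D#7: root D# down an augmented second → C, giving C7.
G#-7: root G# down an augmented second → F, giving F-7.
FM: root F down an augmented second → Ebb, giving EbbM.
F#7: root F# down an augmented second → Eb, giving Eb7.
A#sus: root A# down an augmented second → G, giving Gsus.

C7 F-7 EbbM Eb7 Gsus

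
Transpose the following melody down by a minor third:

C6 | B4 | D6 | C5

C6 gives A5
B4 gives G#4
D6 gives B5
C5 gives A4

A5 G#4 B5 A4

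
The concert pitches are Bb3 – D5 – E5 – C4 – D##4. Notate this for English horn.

The English horn sounds a perfect fifth below written, so the written part must be a perfect fifth above concert — transpose each note up.
Bb3 to F4
D5 to A5
E5 to B5
C4 to G4
D##4 to A##4

F4 A5 B5 G4 A##4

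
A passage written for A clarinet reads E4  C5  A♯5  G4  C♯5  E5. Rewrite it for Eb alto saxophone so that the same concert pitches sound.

First find concert pitch: the A clarinet sounds a minor third below written, so E4 C5 A♯5 G4 C♯5 E5 sounds C#4 A4 F##5 E4 A#4 C#5.
Then write for Eb alto saxophone: it sounds a major sixth below written, so the part must be a major sixth above concert.
C#4 → A#4
A4 → F#5
F##5 → D##6
E4 → C#5
A#4 → F##5
C#5 → A#5

A#4 F#5 D##6 C#5 F##5 A#5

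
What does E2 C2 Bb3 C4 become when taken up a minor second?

E2 becomes F2
C2 becomes Db2
Bb3 becomes Cb4
C4 becomes Db4

F2 Db2 Cb4 Db4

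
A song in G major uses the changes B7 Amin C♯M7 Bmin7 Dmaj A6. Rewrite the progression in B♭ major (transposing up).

G major up to B♭ major is a minor third; each chord root moves by that interval while the quality stays the same.
B7: root B up a minor third → D, giving D7.
Amin: root A up a minor third → C, giving Cmin.
C♯M7: root C♯ up a minor third → E, giving EM7.
Bmin7: root B up a minor third → D, giving Dmin7.
Dmaj: root D up a minor third → F, giving Fmaj.
A6: root A up a minor third → C, giving C6.

D7 Cmin EM7 Dmin7 Fmaj C6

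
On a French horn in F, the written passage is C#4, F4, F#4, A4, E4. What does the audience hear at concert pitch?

Written C4 on the French horn in F sounds as F3, a perfect fifth lower; apply that shift to every note.
C#4 becomes F#3
F4 becomes Bb3
F#4 becomes B3
A4 becomes D4
E4 becomes A3

F#3 Bb3 B3 D4 A3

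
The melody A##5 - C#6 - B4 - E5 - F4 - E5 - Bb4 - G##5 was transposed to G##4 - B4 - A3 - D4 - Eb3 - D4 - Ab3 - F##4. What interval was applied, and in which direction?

down a major ninth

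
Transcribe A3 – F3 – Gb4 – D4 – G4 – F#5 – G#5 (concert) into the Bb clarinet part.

B3 G3 Ab4 E4 A4 G#5 A#5

Written C4 sounds as Bb3 on the Bb clarinet, so concert pitches are written a major second up.
A3 to B3
F3 to G3
Gb4 to Ab4
D4 to E4
G4 to A4
F#5 to G#5
G#5 to A#5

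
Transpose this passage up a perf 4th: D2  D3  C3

G2 G3 F3

D2 -> G2
D3 -> G3
C3 -> F3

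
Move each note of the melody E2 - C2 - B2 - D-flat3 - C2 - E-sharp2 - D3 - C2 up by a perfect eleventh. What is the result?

A3 F3 E4 Gb4 F3 A#3 G4 F3

E2: an eleventh up reaches A, and 17 semitones makes it A3.
C2: an eleventh up reaches F, and 17 semitones makes it F3.
B2 up a perfect eleventh is E4.
Db3 up a perfect eleventh is Gb4.
C2: an eleventh up reaches F, and 17 semitones makes it F3.
A perfect eleventh up from E#2 gives A#3.
D3 up a perfect eleventh is G4.
A perfect eleventh up from C2 gives F3.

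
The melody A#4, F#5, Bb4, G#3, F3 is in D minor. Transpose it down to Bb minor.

F#4 D5 Gb4 E3 Db3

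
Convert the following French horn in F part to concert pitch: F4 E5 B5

Bb3 A4 E5

Written C4 on the French horn in F sounds as F3, a perfect fifth lower; apply that shift to every note.
F4 -> Bb3
E5 -> A4
B5 -> E5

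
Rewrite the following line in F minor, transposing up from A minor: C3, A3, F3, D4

A minor to F minor up is a minor sixth, so every note moves up by that interval.
C3 to Ab3
A3 to F4
F3 to Db4
D4 to Bb4

Ab3 F4 Db4 Bb4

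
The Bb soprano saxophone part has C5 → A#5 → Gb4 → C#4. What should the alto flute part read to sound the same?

Eb5 C#6 Bbb4 E4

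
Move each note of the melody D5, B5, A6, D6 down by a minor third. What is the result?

A minor third down from D5 gives B4.
A minor third down from B5 gives G#5.
A6: a third down reaches F, and 3 semitones makes it F#6.
D6: a third down reaches B, and 3 semitones makes it B5.

B4 G#5 F#6 B5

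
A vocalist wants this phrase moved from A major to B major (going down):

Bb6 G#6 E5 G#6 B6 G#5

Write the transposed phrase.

C6 A#5 F#4 A#5 C#6 A#4

A major to B major down is a minor seventh, so every note moves down by that interval.
Bb6 to C6
G#6 to A#5
E5 to F#4
G#6 to A#5
B6 to C#6
G#5 to A#4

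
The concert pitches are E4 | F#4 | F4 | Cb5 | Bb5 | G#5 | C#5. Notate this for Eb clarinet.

C#4 D#4 D4 Ab4 G5 E#5 A#4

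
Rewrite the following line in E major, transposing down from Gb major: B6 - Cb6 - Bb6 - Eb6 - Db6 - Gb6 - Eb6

G##6 A5 G#6 C#6 B5 E6 C#6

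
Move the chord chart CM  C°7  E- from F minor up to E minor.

F minor up to E minor is a major seventh; each chord root moves by that interval while the quality stays the same.
CM: root C up a major seventh → B, giving BM.
C°7: root C up a major seventh → B, giving B°7.
E-: root E up a major seventh → D#, giving D#-.

BM B°7 D#-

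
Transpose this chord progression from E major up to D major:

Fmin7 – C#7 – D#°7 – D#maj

E major up to D major is a minor seventh; each chord root moves by that interval while the quality stays the same.
Fmin7: root F up a minor seventh → Eb, giving Ebmin7.
C#7: root C# up a minor seventh → B, giving B7.
D#°7: root D# up a minor seventh → C#, giving C#°7.
D#maj: root D# up a minor seventh → C#, giving C#maj.

Ebmin7 B7 C#°7 C#maj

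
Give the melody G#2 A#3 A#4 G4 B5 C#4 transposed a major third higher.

B#2 C##4 C##5 B4 D#6 E#4

G#2: a third up reaches B, and 4 semitones makes it B#2.
A#3: a third up reaches C, and 4 semitones makes it C##4.
A#4 up a major third is C##5.
A major third up from G4 gives B4.
B5: a third up reaches D, and 4 semitones makes it D#6.
C#4: a third up reaches E, and 4 semitones makes it E#4.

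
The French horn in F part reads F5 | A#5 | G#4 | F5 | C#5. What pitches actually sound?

The French horn in F sounds a perfect fifth below written, so transpose each written note down a perfect fifth.
F5 gives Bb4
A#5 gives D#5
G#4 gives C#4
F5 gives Bb4
C#5 gives F#4

Bb4 D#5 C#4 Bb4 F#4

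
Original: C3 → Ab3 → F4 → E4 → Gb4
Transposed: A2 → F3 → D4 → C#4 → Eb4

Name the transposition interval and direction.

Take the first pair: C3 → A2. C to A spans 3 letter names, so the interval is some kind of third.
A2 to C3 is 3 semitones, which makes it a minor third; the second version is lower, so the direction is down.
Checking another pair — Gb4 → Eb4 — gives the same interval.

down a minor third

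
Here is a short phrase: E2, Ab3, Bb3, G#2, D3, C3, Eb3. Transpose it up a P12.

E2 gives B3
Ab3 gives Eb5
Bb3 gives F5
G#2 gives D#4
D3 gives A4
C3 gives G4
Eb3 gives Bb4

B3 Eb5 F5 D#4 A4 G4 Bb4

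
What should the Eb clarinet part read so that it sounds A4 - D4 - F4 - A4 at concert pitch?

F#4 B3 D4 F#4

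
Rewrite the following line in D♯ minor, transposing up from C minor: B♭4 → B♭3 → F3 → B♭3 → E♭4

C minor to D♯ minor up is an augmented second, so every note moves up by that interval.
Bb4 -> C#5
Bb3 -> C#4
F3 -> G#3
Bb3 -> C#4
Eb4 -> F#4

C#5 C#4 G#3 C#4 F#4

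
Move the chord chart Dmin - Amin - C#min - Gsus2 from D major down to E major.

D major down to E major is a minor seventh; each chord root moves by that interval while the quality stays the same.
Dmin: root D down a minor seventh → E, giving Emin.
Amin: root A down a minor seventh → B, giving Bmin.
C#min: root C# down a minor seventh → D#, giving D#min.
Gsus2: root G down a minor seventh → A, giving Asus2.

Emin Bmin D#min Asus2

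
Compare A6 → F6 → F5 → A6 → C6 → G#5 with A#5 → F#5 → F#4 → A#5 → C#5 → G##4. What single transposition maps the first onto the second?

down a diminished octave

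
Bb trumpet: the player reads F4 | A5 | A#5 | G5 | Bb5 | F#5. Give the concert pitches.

Eb4 G5 G#5 F5 Ab5 E5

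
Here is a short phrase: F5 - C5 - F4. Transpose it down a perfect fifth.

Bb4 F4 Bb3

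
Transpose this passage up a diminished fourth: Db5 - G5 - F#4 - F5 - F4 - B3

Gbb5 Cb6 Bb4 Bbb5 Bbb4 Eb4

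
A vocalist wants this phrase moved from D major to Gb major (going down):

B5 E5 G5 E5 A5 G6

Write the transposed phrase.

Eb5 Ab4 Cb5 Ab4 Db5 Cb6

D major to Gb major down is an augmented fifth, so every note moves down by that interval.
B5 -> Eb5
E5 -> Ab4
G5 -> Cb5
E5 -> Ab4
A5 -> Db5
G6 -> Cb6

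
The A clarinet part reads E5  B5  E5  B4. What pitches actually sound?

C#5 G#5 C#5 G#4

Written C4 on the A clarinet sounds as A3, a minor third lower; apply that shift to every note.
E5 becomes C#5
B5 becomes G#5
E5 becomes C#5
B4 becomes G#4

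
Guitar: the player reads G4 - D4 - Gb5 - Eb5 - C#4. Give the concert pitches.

G3 D3 Gb4 Eb4 C#3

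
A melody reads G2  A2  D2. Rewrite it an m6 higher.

G2 becomes Eb3
A2 becomes F3
D2 becomes Bb2

Eb3 F3 Bb2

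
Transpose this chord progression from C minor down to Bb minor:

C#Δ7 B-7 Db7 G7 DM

BΔ7 A-7 Cb7 F7 CM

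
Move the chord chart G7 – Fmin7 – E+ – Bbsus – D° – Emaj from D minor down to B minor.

E7 Dmin7 C#+ Gsus B° C#maj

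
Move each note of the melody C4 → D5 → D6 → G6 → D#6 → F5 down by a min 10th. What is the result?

A2 B3 B4 E5 B#4 D4

A minor tenth down from C4 gives A2.
D5 down a minor tenth is B3.
A minor tenth down from D6 gives B4.
G6 down a minor tenth is E5.
A minor tenth down from D#6 gives B#4.
A minor tenth down from F5 gives D4.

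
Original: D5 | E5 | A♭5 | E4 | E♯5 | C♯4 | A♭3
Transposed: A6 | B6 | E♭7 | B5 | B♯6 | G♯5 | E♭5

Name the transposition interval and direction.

Take the first pair: D5 → A6. D to A spans 12 letter names, so the interval is some kind of twelfth.
D5 to A6 is 19 semitones, which makes it a perfect twelfth; the second version is higher, so the direction is up.
Checking another pair — Ab3 → Eb5 — gives the same interval.

up a perfect twelfth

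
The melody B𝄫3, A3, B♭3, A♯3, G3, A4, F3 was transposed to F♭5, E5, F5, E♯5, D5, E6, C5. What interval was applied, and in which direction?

up a perfect twelfth

From Bbb3 to Fb5 is 12 letter names — a twelfth of some quality.
Bbb3 to Fb5 is 19 semitones, which makes it a perfect twelfth; the second version is higher, so the direction is up.
Checking another pair — F3 → C5 — gives the same interval.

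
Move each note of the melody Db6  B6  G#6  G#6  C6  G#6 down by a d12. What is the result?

G4 E#5 C##5 C##5 F#4 C##5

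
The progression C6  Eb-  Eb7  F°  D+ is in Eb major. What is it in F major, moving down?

D6 F- F7 G° E+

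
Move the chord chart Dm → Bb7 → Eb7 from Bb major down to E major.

G#m E7 A7

Bb major down to E major is a diminished fifth; each chord root moves by that interval while the quality stays the same.
Dm: root D down a diminished fifth → G#, giving G#m.
Bb7: root Bb down a diminished fifth → E, giving E7.
Eb7: root Eb down a diminished fifth → A, giving A7.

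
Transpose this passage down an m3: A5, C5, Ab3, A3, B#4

F#5 A4 F3 F#3 G##4

A5: a third down reaches F, and 3 semitones makes it F#5.
C5 down a minor third is A4.
Ab3: a third down reaches F, and 3 semitones makes it F3.
A3 down a minor third is F#3.
A minor third down from B#4 gives G##4.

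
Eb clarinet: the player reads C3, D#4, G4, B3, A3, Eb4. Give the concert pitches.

Written C4 on the Eb clarinet sounds as Eb4, a minor third higher; apply that shift to every note.
C3 to Eb3
D#4 to F#4
G4 to Bb4
B3 to D4
A3 to C4
Eb4 to Gb4

Eb3 F#4 Bb4 D4 C4 Gb4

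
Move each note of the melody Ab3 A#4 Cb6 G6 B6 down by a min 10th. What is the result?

F2 F##3 Ab4 E5 G#5

Ab3 gives F2
A#4 gives F##3
Cb6 gives Ab4
G6 gives E5
B6 gives G#5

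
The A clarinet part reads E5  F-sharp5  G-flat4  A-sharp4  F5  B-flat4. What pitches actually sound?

Written C4 on the A clarinet sounds as A3, a minor third lower; apply that shift to every note.
E5 -> C#5
F#5 -> D#5
Gb4 -> Eb4
A#4 -> F##4
F5 -> D5
Bb4 -> G4

C#5 D#5 Eb4 F##4 D5 G4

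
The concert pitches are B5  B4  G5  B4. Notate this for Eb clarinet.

Written C4 sounds as Eb4 on the Eb clarinet, so concert pitches are written a minor third down.
B5 becomes G#5
B4 becomes G#4
G5 becomes E5
B4 becomes G#4

G#5 G#4 E5 G#4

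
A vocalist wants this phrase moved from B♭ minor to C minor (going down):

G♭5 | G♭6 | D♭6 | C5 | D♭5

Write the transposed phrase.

From B♭ down to C is a minor seventh; apply that to each pitch.
Gb5 becomes Ab4
Gb6 becomes Ab5
Db6 becomes Eb5
C5 becomes D4
Db5 becomes Eb4

Ab4 Ab5 Eb5 D4 Eb4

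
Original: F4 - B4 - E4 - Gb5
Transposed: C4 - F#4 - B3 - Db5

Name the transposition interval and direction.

Take the first pair: F4 → C4. F to C spans 4 letter names, so the interval is some kind of fourth.
C4 to F4 is 5 semitones, which makes it a perfect fourth; the second version is lower, so the direction is down.
Checking another pair — Gb5 → Db5 — gives the same interval.

down a perfect fourth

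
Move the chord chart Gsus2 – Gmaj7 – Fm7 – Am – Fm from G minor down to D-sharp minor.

G minor down to D-sharp minor is a diminished fourth; each chord root moves by that interval while the quality stays the same.
Gsus2: root G down a diminished fourth → D#, giving D#sus2.
Gmaj7: root G down a diminished fourth → D#, giving D#maj7.
Fm7: root F down a diminished fourth → C#, giving C#m7.
Am: root A down a diminished fourth → E#, giving E#m.
Fm: root F down a diminished fourth → C#, giving C#m.

D#sus2 D#maj7 C#m7 E#m C#m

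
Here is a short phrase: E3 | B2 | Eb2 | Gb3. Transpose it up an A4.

An augmented fourth up from E3 gives A#3.
B2 up an augmented fourth is E#3.
An augmented fourth up from Eb2 gives A2.
Gb3: a fourth up reaches C, and 6 semitones makes it C4.

A#3 E#3 A2 C4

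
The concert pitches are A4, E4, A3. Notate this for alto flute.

The alto flute sounds a perfect fourth below written, so the written part must be a perfect fourth above concert — transpose each note up.
A4 -> D5
E4 -> A4
A3 -> D4

D5 A4 D4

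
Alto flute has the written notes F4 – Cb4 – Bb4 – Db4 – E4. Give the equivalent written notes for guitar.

First find concert pitch: the alto flute sounds a perfect fourth below written, so F4 Cb4 Bb4 Db4 E4 sounds C4 Gb3 F4 Ab3 B3.
Then write for guitar: it sounds a perfect octave below written, so the part must be a perfect octave above concert.
C4 → C5
Gb3 → Gb4
F4 → F5
Ab3 → Ab4
B3 → B4

C5 Gb4 F5 Ab4 B4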